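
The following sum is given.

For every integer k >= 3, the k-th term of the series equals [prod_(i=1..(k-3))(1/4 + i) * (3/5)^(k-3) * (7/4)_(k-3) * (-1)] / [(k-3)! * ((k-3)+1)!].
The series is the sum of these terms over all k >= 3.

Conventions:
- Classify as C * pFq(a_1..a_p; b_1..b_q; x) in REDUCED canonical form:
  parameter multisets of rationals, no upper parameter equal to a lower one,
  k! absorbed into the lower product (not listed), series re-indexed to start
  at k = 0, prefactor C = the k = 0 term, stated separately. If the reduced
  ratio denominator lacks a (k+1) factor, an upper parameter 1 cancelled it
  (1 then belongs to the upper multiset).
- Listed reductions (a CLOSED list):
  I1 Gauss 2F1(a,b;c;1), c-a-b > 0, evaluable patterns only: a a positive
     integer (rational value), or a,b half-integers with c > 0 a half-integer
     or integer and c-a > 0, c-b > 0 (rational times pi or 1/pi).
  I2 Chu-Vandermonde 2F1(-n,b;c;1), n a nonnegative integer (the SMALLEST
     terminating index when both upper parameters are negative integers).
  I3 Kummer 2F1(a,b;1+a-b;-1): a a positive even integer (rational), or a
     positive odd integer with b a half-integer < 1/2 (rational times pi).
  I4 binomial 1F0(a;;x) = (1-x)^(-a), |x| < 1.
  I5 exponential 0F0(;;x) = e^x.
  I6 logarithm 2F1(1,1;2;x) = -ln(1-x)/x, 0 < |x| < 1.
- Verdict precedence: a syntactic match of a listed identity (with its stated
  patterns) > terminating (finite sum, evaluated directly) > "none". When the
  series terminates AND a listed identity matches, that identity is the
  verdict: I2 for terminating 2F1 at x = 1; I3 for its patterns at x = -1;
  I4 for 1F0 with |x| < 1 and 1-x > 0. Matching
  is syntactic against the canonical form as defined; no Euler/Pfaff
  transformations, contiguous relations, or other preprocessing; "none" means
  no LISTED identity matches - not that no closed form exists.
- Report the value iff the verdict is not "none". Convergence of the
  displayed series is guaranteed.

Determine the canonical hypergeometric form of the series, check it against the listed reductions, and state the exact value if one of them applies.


This is -1 * 2F1(5/4, 7/4; 2; 3/5) in reduced canonical form. Verdict: none. Every listed pattern misses the 2F1 form at 3/5, upper {5/4, 7/4}.

First insight: t_0 being -1, the denominator's factorial ratio (C = -1, x = 3/5) is a lower Pochhammer.
Step ratio: r(k) = (3/5) * (k+5/4) (k+7/4) / [(k+2) (k+1)] - rational in k, leading ratio (3/5); with t_0 = -1, classification follows.


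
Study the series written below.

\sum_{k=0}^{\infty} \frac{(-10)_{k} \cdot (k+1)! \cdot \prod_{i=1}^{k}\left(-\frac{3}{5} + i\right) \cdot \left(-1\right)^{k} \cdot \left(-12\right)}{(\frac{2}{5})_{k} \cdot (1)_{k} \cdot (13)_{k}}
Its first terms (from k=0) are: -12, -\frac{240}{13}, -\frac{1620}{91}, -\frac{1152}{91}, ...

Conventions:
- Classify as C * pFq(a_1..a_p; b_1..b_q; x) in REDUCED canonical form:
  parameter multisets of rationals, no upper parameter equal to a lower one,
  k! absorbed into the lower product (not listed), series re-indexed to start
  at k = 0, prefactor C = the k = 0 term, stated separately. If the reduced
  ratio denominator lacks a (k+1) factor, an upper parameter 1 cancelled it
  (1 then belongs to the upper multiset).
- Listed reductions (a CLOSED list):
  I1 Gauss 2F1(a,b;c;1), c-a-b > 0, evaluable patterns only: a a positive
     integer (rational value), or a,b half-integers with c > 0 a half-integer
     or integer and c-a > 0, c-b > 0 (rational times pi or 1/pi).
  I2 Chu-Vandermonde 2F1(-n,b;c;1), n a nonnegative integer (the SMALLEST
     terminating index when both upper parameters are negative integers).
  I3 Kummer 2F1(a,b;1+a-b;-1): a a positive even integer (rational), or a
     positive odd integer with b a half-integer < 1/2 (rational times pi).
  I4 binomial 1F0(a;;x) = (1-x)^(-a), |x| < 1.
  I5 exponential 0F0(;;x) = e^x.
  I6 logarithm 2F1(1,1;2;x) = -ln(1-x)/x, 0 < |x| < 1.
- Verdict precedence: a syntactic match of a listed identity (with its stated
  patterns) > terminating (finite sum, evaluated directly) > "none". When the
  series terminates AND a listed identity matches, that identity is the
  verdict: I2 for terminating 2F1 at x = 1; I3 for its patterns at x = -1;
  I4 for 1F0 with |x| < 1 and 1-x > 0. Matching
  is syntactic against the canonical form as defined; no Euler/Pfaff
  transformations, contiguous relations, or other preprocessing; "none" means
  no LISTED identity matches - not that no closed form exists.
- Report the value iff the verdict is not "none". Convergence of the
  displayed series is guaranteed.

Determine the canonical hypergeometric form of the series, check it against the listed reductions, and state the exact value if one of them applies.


Key step: x = -1 and the factorial ratio (prefactor -12) (k+a-1)!/(a-1)! is a rising factorial (a)_k.
Step ratio: r(k) = -1 * (k-10) (k+2) / [(k+13) (k+1)] ; factor over Q: parameters, x = -1, and C = -12.

This is -12 * 2F1(-10, 2; 13; -1) in reduced canonical form. Verdict: Kummer (I3) applies (x = -1; c = 13 equals 1+a-b for upper {-10, 2}: listed pattern). Sum: -72.


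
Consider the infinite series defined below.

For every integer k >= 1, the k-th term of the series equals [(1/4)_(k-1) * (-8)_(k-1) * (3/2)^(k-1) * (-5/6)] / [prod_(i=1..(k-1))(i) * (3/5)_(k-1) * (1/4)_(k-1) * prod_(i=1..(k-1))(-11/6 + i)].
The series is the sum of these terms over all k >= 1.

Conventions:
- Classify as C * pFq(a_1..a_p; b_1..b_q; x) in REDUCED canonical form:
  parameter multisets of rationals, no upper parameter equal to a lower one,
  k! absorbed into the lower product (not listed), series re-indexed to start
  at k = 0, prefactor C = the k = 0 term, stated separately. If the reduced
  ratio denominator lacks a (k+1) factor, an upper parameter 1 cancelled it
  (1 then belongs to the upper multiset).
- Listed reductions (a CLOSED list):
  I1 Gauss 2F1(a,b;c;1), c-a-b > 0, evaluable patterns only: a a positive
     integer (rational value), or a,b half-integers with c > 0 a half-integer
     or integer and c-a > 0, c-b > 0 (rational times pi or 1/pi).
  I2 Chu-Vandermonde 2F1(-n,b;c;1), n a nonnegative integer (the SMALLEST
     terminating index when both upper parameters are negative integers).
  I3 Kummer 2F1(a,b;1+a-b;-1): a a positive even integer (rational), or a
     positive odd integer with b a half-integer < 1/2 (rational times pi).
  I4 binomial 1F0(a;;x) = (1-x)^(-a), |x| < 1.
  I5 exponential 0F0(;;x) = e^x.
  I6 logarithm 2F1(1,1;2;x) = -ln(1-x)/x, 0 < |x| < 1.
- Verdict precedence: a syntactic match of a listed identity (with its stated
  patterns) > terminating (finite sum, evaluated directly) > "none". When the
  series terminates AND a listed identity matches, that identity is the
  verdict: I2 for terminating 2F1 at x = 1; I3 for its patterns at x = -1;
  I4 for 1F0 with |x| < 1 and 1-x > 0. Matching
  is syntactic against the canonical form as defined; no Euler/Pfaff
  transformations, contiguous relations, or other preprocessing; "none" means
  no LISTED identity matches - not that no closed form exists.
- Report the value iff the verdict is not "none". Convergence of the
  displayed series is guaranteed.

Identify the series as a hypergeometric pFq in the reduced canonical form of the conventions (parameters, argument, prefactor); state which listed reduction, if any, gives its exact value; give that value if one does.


Canonical form: C = -5/6 times 1F2 with upper {-8}, lower {-5/6, 3/5}, x = 3/2. Verdict: terminating - the sum ends at index 8 because -8 is a negative integer; exact evaluation follows. Exact value: 46396090158283025/666246814641408.

Key observation: with t_0 = -5/6, the product of the first k integers (prefactor -5/6) is k!.
Consecutive-term ratio: r(k) = (3/2) * (k-8) / [(k-5/6) (k+3/5) (k+1)] - poly over poly, x = (3/2) from leading terms; C = -5/6 at k = 0.


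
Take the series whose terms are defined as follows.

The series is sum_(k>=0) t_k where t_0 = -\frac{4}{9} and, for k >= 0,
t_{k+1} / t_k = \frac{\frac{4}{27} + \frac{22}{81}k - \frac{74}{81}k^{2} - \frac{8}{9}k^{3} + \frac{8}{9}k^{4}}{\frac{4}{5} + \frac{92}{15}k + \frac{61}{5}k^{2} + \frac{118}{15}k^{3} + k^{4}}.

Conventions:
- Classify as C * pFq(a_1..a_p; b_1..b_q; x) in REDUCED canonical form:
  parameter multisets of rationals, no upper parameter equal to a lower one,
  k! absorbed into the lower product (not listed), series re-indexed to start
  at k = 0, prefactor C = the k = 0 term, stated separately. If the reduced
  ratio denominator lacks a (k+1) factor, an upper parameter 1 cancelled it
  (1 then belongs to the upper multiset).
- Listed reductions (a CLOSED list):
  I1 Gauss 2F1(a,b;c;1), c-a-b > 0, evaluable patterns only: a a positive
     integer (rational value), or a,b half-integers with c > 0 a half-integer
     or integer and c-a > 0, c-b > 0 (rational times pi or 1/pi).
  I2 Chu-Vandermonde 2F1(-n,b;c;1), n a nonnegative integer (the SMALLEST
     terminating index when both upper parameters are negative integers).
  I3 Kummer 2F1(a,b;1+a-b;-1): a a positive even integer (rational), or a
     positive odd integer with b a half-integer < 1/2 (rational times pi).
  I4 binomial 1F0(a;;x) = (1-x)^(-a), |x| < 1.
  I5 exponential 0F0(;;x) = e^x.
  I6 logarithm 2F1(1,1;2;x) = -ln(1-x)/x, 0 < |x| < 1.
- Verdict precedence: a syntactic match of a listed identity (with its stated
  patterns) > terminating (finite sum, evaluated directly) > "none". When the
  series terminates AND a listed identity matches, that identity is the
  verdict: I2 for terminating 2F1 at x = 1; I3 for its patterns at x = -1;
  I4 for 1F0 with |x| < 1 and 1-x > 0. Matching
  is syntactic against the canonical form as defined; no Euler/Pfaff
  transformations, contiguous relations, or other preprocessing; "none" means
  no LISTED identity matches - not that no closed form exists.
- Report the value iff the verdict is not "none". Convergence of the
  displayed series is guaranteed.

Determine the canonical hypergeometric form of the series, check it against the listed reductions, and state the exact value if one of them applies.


Reduced: x = \frac{8}{9}, 3F2, upper = {-\frac{3}{2}, -\frac{1}{2}, \frac{1}{3}}, lower = {\frac{1}{5}, 6}, C = -\frac{4}{9}. Verdict: none. Every listed pattern misses the 3F2 form at \frac{8}{9}, upper {-\frac{3}{2}, -\frac{1}{2}, \frac{1}{3}}.

Structural cue: from the first term -\frac{4}{9}: cancel k + 2/3 from the displayed ratio first; then C = -4/9, x = 8/9.
Term ratio: r(k) = \frac{8}{9} * (k-\frac{3}{2}) (k-\frac{1}{2}) (k+\frac{1}{3}) / [(k+\frac{1}{5}) (k+6) (k+1)] - poly over poly, x = \frac{8}{9} from leading terms; C = -\frac{4}{9} at k = 0.


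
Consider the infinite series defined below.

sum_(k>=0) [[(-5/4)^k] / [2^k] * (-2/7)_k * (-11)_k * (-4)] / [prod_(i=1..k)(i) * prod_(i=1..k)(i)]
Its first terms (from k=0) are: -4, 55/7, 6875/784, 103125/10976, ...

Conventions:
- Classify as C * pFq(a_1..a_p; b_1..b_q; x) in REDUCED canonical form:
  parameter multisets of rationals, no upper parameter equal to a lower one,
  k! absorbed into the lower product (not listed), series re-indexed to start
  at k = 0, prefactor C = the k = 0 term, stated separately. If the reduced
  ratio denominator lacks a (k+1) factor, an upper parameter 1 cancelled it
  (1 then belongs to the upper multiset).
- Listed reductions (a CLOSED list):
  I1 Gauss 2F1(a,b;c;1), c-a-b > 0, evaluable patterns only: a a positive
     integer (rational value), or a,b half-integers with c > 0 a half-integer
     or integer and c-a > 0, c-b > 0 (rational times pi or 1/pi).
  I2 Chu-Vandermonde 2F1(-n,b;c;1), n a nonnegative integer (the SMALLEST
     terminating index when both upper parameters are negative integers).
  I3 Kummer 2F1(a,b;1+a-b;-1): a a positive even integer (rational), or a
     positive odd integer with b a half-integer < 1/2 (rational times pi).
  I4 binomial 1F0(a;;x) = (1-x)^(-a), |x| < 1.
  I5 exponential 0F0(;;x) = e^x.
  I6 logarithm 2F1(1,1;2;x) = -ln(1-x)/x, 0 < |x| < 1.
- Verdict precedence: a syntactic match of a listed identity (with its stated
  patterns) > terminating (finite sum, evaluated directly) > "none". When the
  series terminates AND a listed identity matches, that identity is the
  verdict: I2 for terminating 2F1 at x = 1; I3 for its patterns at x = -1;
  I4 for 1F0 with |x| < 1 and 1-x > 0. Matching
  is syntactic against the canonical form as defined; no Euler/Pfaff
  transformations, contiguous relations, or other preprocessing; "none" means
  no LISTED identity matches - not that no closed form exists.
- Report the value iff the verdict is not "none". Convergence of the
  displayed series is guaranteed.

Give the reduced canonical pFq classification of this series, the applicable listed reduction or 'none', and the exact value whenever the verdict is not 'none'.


Canonical form: C = -4 times 2F1 with upper {-11, -2/7}, lower {1}, x = -5/8. Verdict: terminating. (-11)_k vanishes past k = 11, leaving a 12-term sum, computed directly. Hence: 289315354194236022757/7430984482854797312.

Key observation: t_0 being -4, the lower running product (C = -4, x = -5/8) is a rising factorial.
Term ratio: r(k) = (-5/8) * (k-11) (k-2/7) / [(k+1) (k+1)] - rational; roots negated = parameters, x = (-5/8), C = -4.


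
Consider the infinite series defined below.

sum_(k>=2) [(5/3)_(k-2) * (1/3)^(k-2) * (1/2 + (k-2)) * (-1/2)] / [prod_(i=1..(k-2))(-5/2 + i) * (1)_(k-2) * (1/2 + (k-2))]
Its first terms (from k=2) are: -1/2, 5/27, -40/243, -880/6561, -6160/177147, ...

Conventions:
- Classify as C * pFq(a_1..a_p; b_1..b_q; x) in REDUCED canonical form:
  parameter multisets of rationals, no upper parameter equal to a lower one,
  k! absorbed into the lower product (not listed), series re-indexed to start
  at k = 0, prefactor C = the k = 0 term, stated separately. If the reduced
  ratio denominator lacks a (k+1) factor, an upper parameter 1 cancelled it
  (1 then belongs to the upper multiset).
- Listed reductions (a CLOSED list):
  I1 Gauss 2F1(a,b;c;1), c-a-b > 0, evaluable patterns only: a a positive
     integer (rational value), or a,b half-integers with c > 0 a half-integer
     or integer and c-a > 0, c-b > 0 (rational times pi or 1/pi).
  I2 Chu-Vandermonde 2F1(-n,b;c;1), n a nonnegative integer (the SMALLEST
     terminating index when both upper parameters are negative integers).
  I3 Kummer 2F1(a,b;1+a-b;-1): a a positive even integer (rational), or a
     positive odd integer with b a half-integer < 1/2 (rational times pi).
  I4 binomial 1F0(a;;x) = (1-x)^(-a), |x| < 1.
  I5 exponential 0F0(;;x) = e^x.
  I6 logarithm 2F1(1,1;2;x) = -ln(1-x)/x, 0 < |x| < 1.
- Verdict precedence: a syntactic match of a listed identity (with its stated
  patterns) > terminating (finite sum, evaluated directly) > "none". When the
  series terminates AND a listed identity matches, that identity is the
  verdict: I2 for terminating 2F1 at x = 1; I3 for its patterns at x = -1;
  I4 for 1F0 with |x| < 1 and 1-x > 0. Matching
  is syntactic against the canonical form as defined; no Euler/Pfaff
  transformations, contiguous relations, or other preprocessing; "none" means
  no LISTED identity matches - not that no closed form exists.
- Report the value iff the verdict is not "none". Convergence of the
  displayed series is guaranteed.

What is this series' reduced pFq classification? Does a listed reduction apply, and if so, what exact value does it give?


Canonical form: C = -1/2 times 1F1 with upper {5/3}, lower {-3/2}, x = 1/3. Verdict: none. No listed pattern accepts 1F1(5/3; -3/2; 1/3).

Key observation: with t_0 = -1/2, (1)_k (C = -1/2, x = 1/3) is k! itself.
Term ratio: r(k) = (1/3) * (k+5/3) / [(k-3/2) (k+1)] - rational; roots negated = parameters, x = (1/3), C = -1/2.


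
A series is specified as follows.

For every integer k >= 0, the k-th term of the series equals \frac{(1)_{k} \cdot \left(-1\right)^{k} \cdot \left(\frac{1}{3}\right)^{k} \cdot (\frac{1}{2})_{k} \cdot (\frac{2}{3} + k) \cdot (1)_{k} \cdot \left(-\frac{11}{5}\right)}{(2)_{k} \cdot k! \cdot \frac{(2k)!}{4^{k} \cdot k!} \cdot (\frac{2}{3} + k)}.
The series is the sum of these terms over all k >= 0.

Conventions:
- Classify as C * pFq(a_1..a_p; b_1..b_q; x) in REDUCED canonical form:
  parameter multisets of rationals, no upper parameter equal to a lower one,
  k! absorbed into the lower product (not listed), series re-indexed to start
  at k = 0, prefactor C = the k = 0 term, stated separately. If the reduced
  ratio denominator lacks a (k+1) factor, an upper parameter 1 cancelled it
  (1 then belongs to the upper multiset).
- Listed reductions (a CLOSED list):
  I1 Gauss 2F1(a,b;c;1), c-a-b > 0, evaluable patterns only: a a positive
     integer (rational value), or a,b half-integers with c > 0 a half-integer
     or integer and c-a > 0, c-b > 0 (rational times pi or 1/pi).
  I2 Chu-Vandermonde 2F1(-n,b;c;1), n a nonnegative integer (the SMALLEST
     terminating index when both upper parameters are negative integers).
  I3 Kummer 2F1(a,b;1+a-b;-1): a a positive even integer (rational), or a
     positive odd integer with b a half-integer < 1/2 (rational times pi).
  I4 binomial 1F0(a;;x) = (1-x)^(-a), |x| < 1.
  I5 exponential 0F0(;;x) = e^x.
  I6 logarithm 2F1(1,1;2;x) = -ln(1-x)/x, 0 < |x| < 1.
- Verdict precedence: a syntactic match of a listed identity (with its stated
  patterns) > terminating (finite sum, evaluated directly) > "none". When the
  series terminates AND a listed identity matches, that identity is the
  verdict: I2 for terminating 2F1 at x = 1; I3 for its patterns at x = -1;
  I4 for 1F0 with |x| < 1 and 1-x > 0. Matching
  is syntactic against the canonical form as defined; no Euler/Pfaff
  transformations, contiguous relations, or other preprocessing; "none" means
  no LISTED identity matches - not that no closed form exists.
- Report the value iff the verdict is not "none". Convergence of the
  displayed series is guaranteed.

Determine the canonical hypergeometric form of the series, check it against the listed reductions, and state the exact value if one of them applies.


Structural cue: t_0 being -\frac{11}{5}, the lower (2k)!/(4^k k!) block (C = -11/5, x = -1/3) is (1/2)_k.
Step ratio: r(k) = -\frac{1}{3} * (k+1) (k+1) / [(k+2) (k+1)] - rational in k, leading ratio -\frac{1}{3}; with t_0 = -\frac{11}{5}, classification follows.

This is -\frac{11}{5} * 2F1(1, 1; 2; -\frac{1}{3}) in reduced canonical form. Verdict: this is the I6 logarithm reduction (the logarithm: parameters (1,1;2), x = -\frac{1}{3}). Value: \left(-\frac{33}{5}\right) \cdot \ln\left(\frac{4}{3}\right).


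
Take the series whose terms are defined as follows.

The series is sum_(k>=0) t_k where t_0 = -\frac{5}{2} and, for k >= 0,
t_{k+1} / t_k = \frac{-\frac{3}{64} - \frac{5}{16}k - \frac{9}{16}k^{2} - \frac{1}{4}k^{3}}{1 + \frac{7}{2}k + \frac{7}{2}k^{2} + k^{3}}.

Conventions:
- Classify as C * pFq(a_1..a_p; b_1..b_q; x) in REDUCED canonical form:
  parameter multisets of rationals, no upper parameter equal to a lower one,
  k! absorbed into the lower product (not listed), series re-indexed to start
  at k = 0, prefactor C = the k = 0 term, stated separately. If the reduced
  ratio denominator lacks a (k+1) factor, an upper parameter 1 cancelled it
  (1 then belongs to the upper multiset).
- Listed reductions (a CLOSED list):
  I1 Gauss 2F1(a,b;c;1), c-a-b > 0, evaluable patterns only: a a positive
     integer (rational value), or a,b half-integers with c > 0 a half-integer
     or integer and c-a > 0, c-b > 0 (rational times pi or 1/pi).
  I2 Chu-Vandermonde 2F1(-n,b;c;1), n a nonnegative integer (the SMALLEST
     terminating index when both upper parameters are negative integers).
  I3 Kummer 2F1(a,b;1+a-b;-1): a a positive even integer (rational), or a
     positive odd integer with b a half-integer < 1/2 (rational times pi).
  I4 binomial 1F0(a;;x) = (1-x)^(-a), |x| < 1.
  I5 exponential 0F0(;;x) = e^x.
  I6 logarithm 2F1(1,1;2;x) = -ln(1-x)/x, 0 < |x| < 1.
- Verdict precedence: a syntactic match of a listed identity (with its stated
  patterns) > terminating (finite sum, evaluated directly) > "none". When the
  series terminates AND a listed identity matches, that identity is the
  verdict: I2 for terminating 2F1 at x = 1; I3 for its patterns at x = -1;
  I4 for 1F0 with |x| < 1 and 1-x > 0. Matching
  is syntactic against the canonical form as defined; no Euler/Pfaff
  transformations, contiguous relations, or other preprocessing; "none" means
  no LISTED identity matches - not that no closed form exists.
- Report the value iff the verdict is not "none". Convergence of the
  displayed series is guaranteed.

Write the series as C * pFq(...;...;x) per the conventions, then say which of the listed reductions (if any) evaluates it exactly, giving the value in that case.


The series (x = -\frac{1}{4}) is 2F1: upper {\frac{1}{4}, \frac{3}{2}}, lower {2}, prefactor -\frac{5}{2}. Verdict: none here - no I1-I6 shape fits x = -\frac{1}{4} with lower {2}.

Key step: with t_0 = -\frac{5}{2}, roots of the ratio polynomials (prefactor -5/2) are the negated parameters.
Consecutive-term ratio: r(k) = -\frac{1}{4} * (k+\frac{1}{4}) (k+\frac{3}{2}) / [(k+2) (k+1)] - rational in k. x = -\frac{1}{4}; t_0 = -\frac{5}{2}; negate the roots.


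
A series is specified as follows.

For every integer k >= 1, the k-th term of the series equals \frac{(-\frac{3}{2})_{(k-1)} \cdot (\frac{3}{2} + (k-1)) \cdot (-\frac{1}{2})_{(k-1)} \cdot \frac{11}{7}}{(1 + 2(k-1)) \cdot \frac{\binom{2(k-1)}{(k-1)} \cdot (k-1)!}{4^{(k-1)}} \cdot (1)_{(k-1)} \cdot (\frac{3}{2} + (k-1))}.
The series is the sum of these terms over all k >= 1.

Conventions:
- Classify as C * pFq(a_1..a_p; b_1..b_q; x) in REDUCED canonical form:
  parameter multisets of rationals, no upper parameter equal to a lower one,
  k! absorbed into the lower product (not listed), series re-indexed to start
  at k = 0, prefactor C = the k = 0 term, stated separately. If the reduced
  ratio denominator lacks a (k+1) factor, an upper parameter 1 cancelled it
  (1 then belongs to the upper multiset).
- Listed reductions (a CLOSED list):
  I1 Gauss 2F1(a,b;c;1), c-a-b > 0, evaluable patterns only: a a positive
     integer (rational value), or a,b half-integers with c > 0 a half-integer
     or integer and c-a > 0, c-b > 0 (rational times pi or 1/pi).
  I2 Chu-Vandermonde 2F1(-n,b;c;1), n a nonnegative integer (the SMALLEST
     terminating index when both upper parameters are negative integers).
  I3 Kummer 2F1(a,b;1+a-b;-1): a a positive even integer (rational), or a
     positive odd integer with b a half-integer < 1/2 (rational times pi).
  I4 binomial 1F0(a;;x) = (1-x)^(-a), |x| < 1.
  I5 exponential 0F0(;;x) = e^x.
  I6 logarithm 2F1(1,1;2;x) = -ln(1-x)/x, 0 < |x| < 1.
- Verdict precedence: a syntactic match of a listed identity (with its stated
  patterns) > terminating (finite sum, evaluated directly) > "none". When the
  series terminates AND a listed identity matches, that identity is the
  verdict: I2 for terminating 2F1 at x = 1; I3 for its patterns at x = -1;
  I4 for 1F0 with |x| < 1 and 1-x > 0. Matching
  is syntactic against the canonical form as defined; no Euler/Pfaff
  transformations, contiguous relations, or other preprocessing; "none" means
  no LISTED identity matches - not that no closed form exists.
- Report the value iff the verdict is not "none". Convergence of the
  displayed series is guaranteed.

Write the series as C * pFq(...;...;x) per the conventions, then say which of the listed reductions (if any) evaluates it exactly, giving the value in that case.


The series (x = 1) is 2F1: upper {-\frac{3}{2}, -\frac{1}{2}}, lower {\frac{3}{2}}, prefactor \frac{11}{7}. Verdict: Gauss (I1, half-integer pattern) applies (x = 1; upper {-\frac{3}{2}, -\frac{1}{2}} half-integers, c = \frac{3}{2} in the evaluable pattern). Sum: \frac{165}{224} \cdot \pi.

Key step: t_0 = \frac{11}{7} here, and the lower (2k+1) factor (C = 11/7, x = 1) shifts a half-integer Pochhammer.
Adjacent-term ratio: r(k) = 1 * (k-\frac{3}{2}) (k-\frac{1}{2}) / [(k+\frac{3}{2}) (k+1)] - poly over poly, x = 1 from leading terms; C = \frac{11}{7} at k = 0.


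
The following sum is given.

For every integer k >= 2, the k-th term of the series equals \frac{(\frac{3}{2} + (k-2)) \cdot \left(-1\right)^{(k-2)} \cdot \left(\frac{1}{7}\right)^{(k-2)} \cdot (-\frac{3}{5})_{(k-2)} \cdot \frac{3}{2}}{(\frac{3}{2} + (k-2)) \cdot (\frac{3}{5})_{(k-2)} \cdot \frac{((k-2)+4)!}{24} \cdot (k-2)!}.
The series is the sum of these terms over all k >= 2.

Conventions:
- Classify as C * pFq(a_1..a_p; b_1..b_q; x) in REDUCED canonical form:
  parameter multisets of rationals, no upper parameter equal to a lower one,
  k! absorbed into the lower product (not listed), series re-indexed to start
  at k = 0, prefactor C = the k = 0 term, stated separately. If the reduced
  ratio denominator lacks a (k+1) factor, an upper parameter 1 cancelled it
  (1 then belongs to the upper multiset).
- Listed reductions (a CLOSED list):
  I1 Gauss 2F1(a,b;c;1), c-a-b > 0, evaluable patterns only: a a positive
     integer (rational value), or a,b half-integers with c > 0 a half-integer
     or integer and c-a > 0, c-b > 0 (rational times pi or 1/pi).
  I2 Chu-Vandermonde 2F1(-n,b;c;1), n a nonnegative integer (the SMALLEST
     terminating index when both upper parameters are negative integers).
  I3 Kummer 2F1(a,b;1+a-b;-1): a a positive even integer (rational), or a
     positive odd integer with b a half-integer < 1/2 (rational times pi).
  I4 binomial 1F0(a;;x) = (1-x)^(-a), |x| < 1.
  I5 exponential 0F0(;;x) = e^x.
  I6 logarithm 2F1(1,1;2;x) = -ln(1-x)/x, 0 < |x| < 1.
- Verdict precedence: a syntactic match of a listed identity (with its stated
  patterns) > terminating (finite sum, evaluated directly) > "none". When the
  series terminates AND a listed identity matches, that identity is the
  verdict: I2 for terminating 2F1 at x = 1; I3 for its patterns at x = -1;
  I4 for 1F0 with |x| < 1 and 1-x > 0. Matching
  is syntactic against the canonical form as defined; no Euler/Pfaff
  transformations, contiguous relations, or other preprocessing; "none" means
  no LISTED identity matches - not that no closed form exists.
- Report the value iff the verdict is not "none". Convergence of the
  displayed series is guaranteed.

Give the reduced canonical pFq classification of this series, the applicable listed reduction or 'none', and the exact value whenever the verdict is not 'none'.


At argument -\frac{1}{7}: a 1F2 with upper {-\frac{3}{5}}, lower {\frac{3}{5}, 5}, scaled by C = \frac{3}{2}. Verdict: none (x = -\frac{1}{7}): each listed identity misses the multisets {-\frac{3}{5}} ; {\frac{3}{5}, 5}.

Structural cue: from the first term \frac{3}{2}: the (-1)^k factor (prefactor 3/2) folds into the argument's sign.
Adjacent-term ratio: r(k) = -\frac{1}{7} * (k-\frac{3}{5}) / [(k+\frac{3}{5}) (k+5) (k+1)] - poly over poly, x = -\frac{1}{7} from leading terms; C = \frac{3}{2} at k = 0.


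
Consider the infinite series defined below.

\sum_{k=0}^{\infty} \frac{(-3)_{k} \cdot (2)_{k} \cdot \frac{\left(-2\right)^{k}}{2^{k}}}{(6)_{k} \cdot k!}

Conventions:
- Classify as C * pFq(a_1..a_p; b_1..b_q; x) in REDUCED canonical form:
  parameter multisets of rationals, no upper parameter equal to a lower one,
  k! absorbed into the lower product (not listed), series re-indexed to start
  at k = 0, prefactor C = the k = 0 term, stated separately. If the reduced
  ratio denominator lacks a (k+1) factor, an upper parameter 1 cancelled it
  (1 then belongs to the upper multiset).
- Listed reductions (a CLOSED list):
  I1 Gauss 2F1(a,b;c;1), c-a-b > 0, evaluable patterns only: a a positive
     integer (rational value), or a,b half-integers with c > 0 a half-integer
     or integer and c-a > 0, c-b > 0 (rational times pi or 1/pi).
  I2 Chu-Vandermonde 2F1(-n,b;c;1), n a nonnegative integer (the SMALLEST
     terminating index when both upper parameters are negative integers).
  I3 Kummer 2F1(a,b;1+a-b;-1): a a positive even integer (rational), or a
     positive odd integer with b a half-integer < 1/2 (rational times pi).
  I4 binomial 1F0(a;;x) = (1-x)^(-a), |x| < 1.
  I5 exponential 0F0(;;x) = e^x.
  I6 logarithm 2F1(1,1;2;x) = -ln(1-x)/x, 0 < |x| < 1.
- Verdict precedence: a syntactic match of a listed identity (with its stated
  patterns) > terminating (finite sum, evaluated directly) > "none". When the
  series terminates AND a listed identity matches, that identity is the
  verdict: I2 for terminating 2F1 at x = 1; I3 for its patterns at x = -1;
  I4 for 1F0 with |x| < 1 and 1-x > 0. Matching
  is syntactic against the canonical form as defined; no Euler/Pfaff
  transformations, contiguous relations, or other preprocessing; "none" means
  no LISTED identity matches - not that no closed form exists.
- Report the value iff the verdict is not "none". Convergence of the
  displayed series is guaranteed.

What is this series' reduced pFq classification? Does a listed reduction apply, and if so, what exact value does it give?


Canonical form: C = 1 times 2F1 with upper {-3, 2}, lower {6}, x = -1. Verdict: Kummer's theorem (I3) matches (x = -1; c = 6 equals 1+a-b for upper {-3, 2}: listed pattern). Exact value: \frac{5}{2}.

The tell: x = -1 and the two k-th powers (C = 1) combine into one argument.
Term ratio: r(k) = -1 * (k-3) (k+2) / [(k+6) (k+1)] - rational in k. x = -1; t_0 = 1; negate the roots.


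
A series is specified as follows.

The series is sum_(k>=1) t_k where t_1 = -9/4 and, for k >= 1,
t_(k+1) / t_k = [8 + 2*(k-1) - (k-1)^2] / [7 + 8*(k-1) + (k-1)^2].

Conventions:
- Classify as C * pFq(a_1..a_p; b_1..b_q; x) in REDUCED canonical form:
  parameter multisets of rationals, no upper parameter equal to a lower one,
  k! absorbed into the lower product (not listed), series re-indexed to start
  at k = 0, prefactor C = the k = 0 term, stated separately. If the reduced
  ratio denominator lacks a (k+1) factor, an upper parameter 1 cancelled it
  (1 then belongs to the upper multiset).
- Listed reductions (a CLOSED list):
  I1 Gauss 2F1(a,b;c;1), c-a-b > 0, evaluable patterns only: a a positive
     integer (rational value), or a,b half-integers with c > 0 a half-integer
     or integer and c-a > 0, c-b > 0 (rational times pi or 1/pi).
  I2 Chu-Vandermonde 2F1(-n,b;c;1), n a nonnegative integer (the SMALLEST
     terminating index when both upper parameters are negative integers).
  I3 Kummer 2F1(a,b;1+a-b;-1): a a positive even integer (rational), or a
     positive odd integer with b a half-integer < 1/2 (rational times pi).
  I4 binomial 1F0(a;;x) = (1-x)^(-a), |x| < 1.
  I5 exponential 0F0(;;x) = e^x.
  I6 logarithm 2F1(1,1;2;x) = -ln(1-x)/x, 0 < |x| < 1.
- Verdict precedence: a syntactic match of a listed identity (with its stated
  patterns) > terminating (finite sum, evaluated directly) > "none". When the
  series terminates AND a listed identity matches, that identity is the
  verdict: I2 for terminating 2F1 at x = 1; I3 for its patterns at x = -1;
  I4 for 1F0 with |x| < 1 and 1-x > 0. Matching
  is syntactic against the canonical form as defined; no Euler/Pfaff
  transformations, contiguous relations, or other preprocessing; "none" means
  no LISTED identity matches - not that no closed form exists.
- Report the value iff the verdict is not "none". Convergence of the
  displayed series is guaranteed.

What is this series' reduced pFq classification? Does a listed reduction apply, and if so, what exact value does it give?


x = -1 here; the reduced form reads 2F1, upper {-4, 2}, lower {7}, C = -9/4. Verdict: Kummer's theorem (I3) matches (x = -1; c = 7 equals 1+a-b for upper {-4, 2}: listed pattern). Hence: -27/4.

Key step: t_0 = -9/4 here, and factor the ratio over Q (C = -9/4, x = -1): negated roots = parameters.
Step ratio: r(k) = (-1) * (k-4) (k+2) / [(k+7) (k+1)] - rational; roots negated = parameters, x = (-1), C = -9/4.


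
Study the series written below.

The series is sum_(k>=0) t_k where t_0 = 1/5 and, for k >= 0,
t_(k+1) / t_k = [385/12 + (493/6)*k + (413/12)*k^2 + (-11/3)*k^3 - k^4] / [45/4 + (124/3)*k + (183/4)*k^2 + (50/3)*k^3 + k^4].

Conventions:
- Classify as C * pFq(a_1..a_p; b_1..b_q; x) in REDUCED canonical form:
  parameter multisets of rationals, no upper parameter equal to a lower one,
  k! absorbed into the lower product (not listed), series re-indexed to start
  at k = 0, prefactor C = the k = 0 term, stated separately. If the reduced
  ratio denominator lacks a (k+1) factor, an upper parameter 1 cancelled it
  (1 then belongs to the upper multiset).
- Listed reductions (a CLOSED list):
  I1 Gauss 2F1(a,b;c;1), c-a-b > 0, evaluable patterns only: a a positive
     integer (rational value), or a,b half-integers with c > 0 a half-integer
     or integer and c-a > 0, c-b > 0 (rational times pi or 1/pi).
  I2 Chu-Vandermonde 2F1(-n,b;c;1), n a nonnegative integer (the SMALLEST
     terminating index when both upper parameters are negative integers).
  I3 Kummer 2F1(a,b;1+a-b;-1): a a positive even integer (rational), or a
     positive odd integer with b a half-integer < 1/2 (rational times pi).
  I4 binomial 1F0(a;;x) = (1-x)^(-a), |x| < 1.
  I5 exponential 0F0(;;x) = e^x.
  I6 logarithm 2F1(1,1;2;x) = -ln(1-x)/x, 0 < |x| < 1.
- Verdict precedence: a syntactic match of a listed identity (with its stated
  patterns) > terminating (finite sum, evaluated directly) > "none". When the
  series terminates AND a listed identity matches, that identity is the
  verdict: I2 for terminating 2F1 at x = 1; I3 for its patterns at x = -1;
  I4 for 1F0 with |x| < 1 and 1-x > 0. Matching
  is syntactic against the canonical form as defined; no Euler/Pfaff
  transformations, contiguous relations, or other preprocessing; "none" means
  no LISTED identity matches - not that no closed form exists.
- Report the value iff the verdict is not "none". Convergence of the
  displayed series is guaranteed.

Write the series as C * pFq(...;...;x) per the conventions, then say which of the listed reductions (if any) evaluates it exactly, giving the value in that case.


x = -1 here; the reduced form reads 2F1, upper {-11/2, 7}, lower {27/2}, C = 1/5. Verdict at x = -1: the Kummer evaluation I3 matches (x = -1; c = 27/2 equals 1+a-b for upper {-11/2, 7}: listed pattern). Its exact value is (185910725/268435456) * pi.

Key step: t_0 being 1/5, cancel k + 1/2 from the displayed ratio first; then C = 1/5.
Step ratio: r(k) = (-1) * (k-11/2) (k+7) / [(k+27/2) (k+1)] - rational in k, leading ratio (-1); with t_0 = 1/5, classification follows.


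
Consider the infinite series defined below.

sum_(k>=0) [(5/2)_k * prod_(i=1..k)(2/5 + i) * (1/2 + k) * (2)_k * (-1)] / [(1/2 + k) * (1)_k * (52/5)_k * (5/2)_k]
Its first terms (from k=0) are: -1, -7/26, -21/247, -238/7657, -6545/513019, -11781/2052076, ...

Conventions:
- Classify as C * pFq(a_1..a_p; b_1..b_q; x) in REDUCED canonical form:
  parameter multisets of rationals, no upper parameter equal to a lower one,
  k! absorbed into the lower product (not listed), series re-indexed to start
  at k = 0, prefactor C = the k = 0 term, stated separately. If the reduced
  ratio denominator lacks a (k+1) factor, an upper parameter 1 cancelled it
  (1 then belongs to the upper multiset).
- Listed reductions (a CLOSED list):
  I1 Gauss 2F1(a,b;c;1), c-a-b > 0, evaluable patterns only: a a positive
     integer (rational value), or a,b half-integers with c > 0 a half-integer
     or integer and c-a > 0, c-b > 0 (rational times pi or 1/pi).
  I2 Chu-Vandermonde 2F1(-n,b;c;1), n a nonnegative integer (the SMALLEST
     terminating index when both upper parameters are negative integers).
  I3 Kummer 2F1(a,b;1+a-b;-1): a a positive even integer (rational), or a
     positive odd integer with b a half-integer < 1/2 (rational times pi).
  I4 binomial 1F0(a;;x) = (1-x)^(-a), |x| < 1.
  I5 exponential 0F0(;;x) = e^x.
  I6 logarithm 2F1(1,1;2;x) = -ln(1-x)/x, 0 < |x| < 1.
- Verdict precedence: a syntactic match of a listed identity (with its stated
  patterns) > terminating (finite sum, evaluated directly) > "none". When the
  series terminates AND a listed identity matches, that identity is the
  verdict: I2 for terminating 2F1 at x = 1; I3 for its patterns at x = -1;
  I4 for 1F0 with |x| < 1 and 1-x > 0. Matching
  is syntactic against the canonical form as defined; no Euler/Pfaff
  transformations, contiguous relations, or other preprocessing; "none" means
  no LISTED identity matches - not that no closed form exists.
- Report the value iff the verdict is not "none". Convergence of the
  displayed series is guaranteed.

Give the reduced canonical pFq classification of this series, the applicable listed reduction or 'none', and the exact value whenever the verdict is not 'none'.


With C = -1: the canonical form is 2F1(7/5, 2; 52/5; 1). Verdict: the Gauss summation I1 applies (x = 1: the Gamma ratio telescopes since c-a-b = 7 > 0 and a = 2 in Z>0). Sum: -141/100.

The tell: t_0 = -1 here, and the running product (prefactor -1) telescopes to a rising factorial.
Ratio: r(k) = 1 * (k+7/5) (k+2) / [(k+52/5) (k+1)] - poly over poly, x = 1 from leading terms; C = -1 at k = 0.


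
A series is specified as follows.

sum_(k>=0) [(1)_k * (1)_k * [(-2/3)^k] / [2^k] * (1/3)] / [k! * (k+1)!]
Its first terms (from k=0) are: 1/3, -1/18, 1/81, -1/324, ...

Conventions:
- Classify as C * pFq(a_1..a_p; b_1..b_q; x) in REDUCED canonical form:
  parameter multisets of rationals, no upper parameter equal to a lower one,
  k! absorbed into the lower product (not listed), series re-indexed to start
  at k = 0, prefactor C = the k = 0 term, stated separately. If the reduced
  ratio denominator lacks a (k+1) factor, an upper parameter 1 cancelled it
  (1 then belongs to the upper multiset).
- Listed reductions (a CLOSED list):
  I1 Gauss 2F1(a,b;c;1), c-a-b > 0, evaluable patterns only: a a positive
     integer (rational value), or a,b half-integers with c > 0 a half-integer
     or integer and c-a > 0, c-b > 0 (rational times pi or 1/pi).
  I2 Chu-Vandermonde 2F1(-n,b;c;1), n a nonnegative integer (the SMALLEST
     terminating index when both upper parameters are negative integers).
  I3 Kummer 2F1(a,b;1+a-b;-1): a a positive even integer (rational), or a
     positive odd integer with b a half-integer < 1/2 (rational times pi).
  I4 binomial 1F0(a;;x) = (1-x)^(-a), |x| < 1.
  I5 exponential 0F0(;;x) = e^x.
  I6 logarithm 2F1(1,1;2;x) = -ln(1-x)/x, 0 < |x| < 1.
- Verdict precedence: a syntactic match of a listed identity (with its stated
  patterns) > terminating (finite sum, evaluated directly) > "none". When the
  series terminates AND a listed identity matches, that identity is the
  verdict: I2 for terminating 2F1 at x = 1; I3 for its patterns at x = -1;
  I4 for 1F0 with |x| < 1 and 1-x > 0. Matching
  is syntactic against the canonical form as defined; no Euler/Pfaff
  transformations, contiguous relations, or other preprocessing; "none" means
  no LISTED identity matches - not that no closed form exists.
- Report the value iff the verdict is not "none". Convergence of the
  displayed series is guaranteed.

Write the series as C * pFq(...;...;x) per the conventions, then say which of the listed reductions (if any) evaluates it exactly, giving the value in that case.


x = -1/3 here; the reduced form reads 2F1, upper {1, 1}, lower {2}, C = 1/3. Verdict: the I6 logarithm reduction matches (the logarithm: parameters (1,1;2), x = -1/3). Exact value: ln(4/3).

Key step: from the first term 1/3: the two k-th powers (prefactor 1/3) combine into one argument.
Term ratio: r(k) = (-1/3) * (k+1) (k+1) / [(k+2) (k+1)] - poly over poly, x = (-1/3) from leading terms; C = 1/3 at k = 0.


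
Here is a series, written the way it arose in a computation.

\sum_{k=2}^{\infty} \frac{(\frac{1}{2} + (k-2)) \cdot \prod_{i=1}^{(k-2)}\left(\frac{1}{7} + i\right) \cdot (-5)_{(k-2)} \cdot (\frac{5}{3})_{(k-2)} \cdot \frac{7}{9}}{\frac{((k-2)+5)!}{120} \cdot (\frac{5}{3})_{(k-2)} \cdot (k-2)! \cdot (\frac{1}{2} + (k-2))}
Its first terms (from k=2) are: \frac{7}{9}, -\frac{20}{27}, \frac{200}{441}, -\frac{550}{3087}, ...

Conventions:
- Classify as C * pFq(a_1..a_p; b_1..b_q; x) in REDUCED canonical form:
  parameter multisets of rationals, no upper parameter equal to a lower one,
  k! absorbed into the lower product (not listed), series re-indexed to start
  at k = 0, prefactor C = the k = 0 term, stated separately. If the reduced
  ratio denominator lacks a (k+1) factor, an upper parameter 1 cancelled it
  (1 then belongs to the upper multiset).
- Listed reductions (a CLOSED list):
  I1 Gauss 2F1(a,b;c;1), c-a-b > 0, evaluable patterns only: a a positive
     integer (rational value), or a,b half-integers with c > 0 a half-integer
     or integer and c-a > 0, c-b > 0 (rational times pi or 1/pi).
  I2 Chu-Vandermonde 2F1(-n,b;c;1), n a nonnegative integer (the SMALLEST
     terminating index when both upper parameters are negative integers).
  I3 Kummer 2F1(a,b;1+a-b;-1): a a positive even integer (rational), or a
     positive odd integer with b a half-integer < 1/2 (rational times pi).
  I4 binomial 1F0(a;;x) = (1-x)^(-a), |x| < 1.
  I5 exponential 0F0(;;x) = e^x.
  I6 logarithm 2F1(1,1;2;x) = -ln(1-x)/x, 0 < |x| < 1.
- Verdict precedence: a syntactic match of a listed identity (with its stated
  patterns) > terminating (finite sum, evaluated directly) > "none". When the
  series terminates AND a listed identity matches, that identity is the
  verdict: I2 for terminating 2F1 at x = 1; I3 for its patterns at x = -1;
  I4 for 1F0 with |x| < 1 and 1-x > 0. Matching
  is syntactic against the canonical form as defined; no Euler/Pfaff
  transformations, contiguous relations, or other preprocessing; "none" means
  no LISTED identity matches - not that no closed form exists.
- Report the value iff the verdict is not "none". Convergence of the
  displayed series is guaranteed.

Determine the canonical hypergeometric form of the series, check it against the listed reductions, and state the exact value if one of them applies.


The tell: with t_0 = \frac{7}{9}, the parameter 5/3 appears in both the upper and lower lists and cancels (alongside the other common factor).
Step ratio: r(k) = 1 * (k-5) (k+\frac{8}{7}) / [(k+6) (k+1)] - rational in k, leading ratio 1; with t_0 = \frac{7}{9}, classification follows.

x = 1 here; the reduced form reads 2F1, upper {-5, \frac{8}{7}}, lower {6}, C = \frac{7}{9}. Verdict at x = 1: the Chu-Vandermonde identity I2 matches (terminating 2F1 at x = 1 with n = 5, b = 8/7, c = 6). Value: \frac{475354}{1361367}.
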